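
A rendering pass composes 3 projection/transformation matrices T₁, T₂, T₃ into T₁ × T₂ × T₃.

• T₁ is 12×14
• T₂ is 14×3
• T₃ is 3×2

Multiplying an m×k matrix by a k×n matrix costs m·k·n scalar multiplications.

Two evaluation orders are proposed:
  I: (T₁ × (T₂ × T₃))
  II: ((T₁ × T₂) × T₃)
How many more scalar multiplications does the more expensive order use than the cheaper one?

Order I = (T₁ × (T₂ × T₃)): (T₂ × T₃): 14×3 by 3×2 → 14×2, cost 14·3·2 = 84; (T₁ × (T₂ × T₃)): 12×14 by 14×2 → 12×2, cost 12·14·2 = 336; cumulative 420. Total 420.
Order II = ((T₁ × T₂) × T₃): (T₁ × T₂): 12×14 by 14×3 → 12×3, cost 12·14·3 = 504; ((T₁ × T₂) × T₃): 12×3 by 3×2 → 12×2, cost 12·3·2 = 72; cumulative 576. Total 576.
Difference: |420 − 576| = 156.

156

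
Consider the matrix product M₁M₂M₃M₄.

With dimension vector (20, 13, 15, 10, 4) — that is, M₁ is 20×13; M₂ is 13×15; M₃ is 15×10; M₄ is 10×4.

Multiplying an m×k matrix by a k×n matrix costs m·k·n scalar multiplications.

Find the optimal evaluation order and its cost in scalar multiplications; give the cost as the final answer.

2420

Adjacent pairs: M₁M₂ = 20·13·15 = 3900; M₂M₃ = 13·15·10 = 1950; M₃M₄ = 15·10·4 = 600.
Length 3: M₁..M₃: k=1: 0+1950+20·13·10=4550; k=2: 3900+0+20·15·10=6900 → min 4550 | M₂..M₄: k=2: 0+600+13·15·4=1380; k=3: 1950+0+13·10·4=2470 → min 1380.
Length 4: M₁..M₄: k=1: 0+1380+20·13·4=2420; k=2: 3900+600+20·15·4=5700; k=3: 4550+0+20·10·4=5350 → min 2420.
Optimal parenthesization: (M₁(M₂(M₃M₄))) with cost 2420.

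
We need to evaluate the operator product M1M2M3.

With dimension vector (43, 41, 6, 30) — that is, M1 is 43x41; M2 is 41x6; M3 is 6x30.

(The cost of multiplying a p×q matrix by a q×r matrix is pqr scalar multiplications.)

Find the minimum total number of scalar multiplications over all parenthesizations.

18318

Order (M1(M2M3)): (M2M3): 41×6 by 6×30 → 41×30, cost 41·6·30 = 7380; (M1(M2M3)): 43×41 by 41×30 → 43×30, cost 43·41·30 = 52890; cumulative 60270. Total 60270.
Order ((M1M2)M3): (M1M2): 43×41 by 41×6 → 43×6, cost 43·41·6 = 10578; ((M1M2)M3): 43×6 by 6×30 → 43×30, cost 43·6·30 = 7740; cumulative 18318. Total 18318.
Minimum: 18318.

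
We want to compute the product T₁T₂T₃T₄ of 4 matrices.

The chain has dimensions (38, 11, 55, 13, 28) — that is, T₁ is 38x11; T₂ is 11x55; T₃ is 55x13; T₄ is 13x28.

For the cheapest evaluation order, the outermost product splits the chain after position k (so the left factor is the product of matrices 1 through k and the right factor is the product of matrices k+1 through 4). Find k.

1

Adjacent pairs: T₁T₂ = 38·11·55 = 22990; T₂T₃ = 11·55·13 = 7865; T₃T₄ = 55·13·28 = 20020.
Length 3: T₁..T₃: k=1: 0+7865+38·11·13=13299; k=2: 22990+0+38·55·13=50160 → min 13299 | T₂..T₄: k=2: 0+20020+11·55·28=36960; k=3: 7865+0+11·13·28=11869 → min 11869.
Top-level splits: k=1: (T₁..T₁)·(T₂..T₄) → 0+11869+38·11·28 = 23573; k=2: (T₁..T₂)·(T₃..T₄) → 22990+20020+38·55·28 = 101530; k=3: (T₁..T₃)·(T₄..T₄) → 13299+0+38·13·28 = 27131.
Best split is after T₁, i.e. k = 1.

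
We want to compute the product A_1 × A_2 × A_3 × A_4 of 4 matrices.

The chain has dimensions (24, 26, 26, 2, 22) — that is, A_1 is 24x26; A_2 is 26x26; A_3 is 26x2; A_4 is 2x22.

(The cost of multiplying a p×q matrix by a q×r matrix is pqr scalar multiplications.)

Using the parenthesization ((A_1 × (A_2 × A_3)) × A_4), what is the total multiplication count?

(A_2 × A_3): 26×26 by 26×2 → 26×2, cost 26·26·2 = 1352
(A_1 × (A_2 × A_3)): 24×26 by 26×2 → 24×2, cost 24·26·2 = 1248; cumulative 2600
((A_1 × (A_2 × A_3)) × A_4): 24×2 by 2×22 → 24×22, cost 24·2·22 = 1056; cumulative 3656
Total: 3656 scalar multiplications.

3656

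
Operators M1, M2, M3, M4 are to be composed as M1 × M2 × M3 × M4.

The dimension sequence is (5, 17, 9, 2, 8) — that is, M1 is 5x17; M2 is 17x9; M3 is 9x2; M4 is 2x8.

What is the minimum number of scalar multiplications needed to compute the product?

556

Adjacent pairs: M1M2 = 5·17·9 = 765; M2M3 = 17·9·2 = 306; M3M4 = 9·2·8 = 144.
Length 3: M1..M3: k=1: 0+306+5·17·2=476; k=2: 765+0+5·9·2=855 → min 476 | M2..M4: k=2: 0+144+17·9·8=1368; k=3: 306+0+17·2·8=578 → min 578.
Length 4: M1..M4: k=1: 0+578+5·17·8=1258; k=2: 765+144+5·9·8=1269; k=3: 476+0+5·2·8=556 → min 556.
Optimal order: ((M1 × (M2 × M3)) × M4) with cost 556.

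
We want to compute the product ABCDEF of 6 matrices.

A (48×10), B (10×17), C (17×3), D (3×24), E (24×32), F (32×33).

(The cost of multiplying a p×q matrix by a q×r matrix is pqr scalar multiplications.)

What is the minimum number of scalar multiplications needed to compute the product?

12174

Adjacent pairs: AB = 48·10·17 = 8160; BC = 10·17·3 = 510; CD = 17·3·24 = 1224; DE = 3·24·32 = 2304; EF = 24·32·33 = 25344.
Length 3: A..C: k=1: 0+510+48·10·3=1950; k=2: 8160+0+48·17·3=10608 → min 1950 | B..D: k=2: 0+1224+10·17·24=5304; k=3: 510+0+10·3·24=1230 → min 1230 | C..E: k=3: 0+2304+17·3·32=3936; k=4: 1224+0+17·24·32=14280 → min 3936 | D..F: k=4: 0+25344+3·24·33=27720; k=5: 2304+0+3·32·33=5472 → min 5472.
Length 4: A..D: k=1: 0+1230+48·10·24=12750; k=2: 8160+1224+48·17·24=28968; k=3: 1950+0+48·3·24=5406 → min 5406 | B..E: k=2: 0+3936+10·17·32=9376; k=3: 510+2304+10·3·32=3774; k=4: 1230+0+10·24·32=8910 → min 3774 | C..F: k=3: 0+5472+17·3·33=7155; k=4: 1224+25344+17·24·33=40032; k=5: 3936+0+17·32·33=21888 → min 7155.
Length 5: A..E: k=1: 0+3774+48·10·32=19134; k=2: 8160+3936+48·17·32=38208; k=3: 1950+2304+48·3·32=8862; k=4: 5406+0+48·24·32=42270 → min 8862 | B..F: k=2: 0+7155+10·17·33=12765; k=3: 510+5472+10·3·33=6972; k=4: 1230+25344+10·24·33=34494; k=5: 3774+0+10·32·33=14334 → min 6972.
Length 6: A..F: k=1: 0+6972+48·10·33=22812; k=2: 8160+7155+48·17·33=42243; k=3: 1950+5472+48·3·33=12174; k=4: 5406+25344+48·24·33=68766; k=5: 8862+0+48·32·33=59550 → min 12174.
Optimal order: ((A(BC))((DE)F)) with cost 12174.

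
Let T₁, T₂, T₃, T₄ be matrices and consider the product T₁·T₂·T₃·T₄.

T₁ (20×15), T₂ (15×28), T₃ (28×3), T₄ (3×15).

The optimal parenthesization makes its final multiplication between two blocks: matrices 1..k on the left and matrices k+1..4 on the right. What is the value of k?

Adjacent pairs: T₁T₂ = 20·15·28 = 8400; T₂T₃ = 15·28·3 = 1260; T₃T₄ = 28·3·15 = 1260.
Length 3: T₁..T₃: k=1: 0+1260+20·15·3=2160; k=2: 8400+0+20·28·3=10080 → min 2160 | T₂..T₄: k=2: 0+1260+15·28·15=7560; k=3: 1260+0+15·3·15=1935 → min 1935.
Top-level splits: k=1: (T₁..T₁)·(T₂..T₄) → 0+1935+20·15·15 = 6435; k=2: (T₁..T₂)·(T₃..T₄) → 8400+1260+20·28·15 = 18060; k=3: (T₁..T₃)·(T₄..T₄) → 2160+0+20·3·15 = 3060.
Best split is after T₃, i.e. k = 3.

3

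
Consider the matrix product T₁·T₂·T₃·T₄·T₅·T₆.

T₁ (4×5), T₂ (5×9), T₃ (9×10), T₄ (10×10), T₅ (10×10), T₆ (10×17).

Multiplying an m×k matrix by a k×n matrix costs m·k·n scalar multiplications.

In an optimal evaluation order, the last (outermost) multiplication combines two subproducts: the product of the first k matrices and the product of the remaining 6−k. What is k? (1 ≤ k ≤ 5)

Adjacent pairs: T₁T₂ = 4·5·9 = 180; T₂T₃ = 5·9·10 = 450; T₃T₄ = 9·10·10 = 900; T₄T₅ = 10·10·10 = 1000; T₅T₆ = 10·10·17 = 1700.
Length 3: T₁..T₃: k=1: 0+450+4·5·10=650; k=2: 180+0+4·9·10=540 → min 540 | T₂..T₄: k=2: 0+900+5·9·10=1350; k=3: 450+0+5·10·10=950 → min 950 | T₃..T₅: k=3: 0+1000+9·10·10=1900; k=4: 900+0+9·10·10=1800 → min 1800 | T₄..T₆: k=4: 0+1700+10·10·17=3400; k=5: 1000+0+10·10·17=2700 → min 2700.
Length 4: T₁..T₄: k=1: 0+950+4·5·10=1150; k=2: 180+900+4·9·10=1440; k=3: 540+0+4·10·10=940 → min 940 | T₂..T₅: k=2: 0+1800+5·9·10=2250; k=3: 450+1000+5·10·10=1950; k=4: 950+0+5·10·10=1450 → min 1450 | T₃..T₆: k=3: 0+2700+9·10·17=4230; k=4: 900+1700+9·10·17=4130; k=5: 1800+0+9·10·17=3330 → min 3330.
Length 5: T₁..T₅: k=1: 0+1450+4·5·10=1650; k=2: 180+1800+4·9·10=2340; k=3: 540+1000+4·10·10=1940; k=4: 940+0+4·10·10=1340 → min 1340 | T₂..T₆: k=2: 0+3330+5·9·17=4095; k=3: 450+2700+5·10·17=4000; k=4: 950+1700+5·10·17=3500; k=5: 1450+0+5·10·17=2300 → min 2300.
Top-level splits: k=1: (T₁..T₁)·(T₂..T₆) → 0+2300+4·5·17 = 2640; k=2: (T₁..T₂)·(T₃..T₆) → 180+3330+4·9·17 = 4122; k=3: (T₁..T₃)·(T₄..T₆) → 540+2700+4·10·17 = 3920; k=4: (T₁..T₄)·(T₅..T₆) → 940+1700+4·10·17 = 3320; k=5: (T₁..T₅)·(T₆..T₆) → 1340+0+4·10·17 = 2020.
Best split is after T₅, i.e. k = 5.

5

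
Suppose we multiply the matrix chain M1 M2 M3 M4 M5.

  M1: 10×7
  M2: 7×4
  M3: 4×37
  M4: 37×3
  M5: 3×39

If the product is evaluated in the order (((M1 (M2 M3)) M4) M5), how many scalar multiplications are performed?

(M2 M3): 7×4 by 4×37 → 7×37, cost 7·4·37 = 1036
(M1 (M2 M3)): 10×7 by 7×37 → 10×37, cost 10·7·37 = 2590; cumulative 3626
((M1 (M2 M3)) M4): 10×37 by 37×3 → 10×3, cost 10·37·3 = 1110; cumulative 4736
(((M1 (M2 M3)) M4) M5): 10×3 by 3×39 → 10×39, cost 10·3·39 = 1170; cumulative 5906
Total: 5906 scalar multiplications.

5906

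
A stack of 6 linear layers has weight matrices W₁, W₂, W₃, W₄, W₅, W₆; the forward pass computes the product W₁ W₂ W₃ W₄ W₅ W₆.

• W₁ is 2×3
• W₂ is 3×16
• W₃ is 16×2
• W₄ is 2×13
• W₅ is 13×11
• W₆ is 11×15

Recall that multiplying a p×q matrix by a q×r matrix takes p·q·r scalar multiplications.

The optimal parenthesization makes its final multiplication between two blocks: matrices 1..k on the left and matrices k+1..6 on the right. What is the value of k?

Adjacent pairs: W₁W₂ = 2·3·16 = 96; W₂W₃ = 3·16·2 = 96; W₃W₄ = 16·2·13 = 416; W₄W₅ = 2·13·11 = 286; W₅W₆ = 13·11·15 = 2145.
Length 3: W₁..W₃: k=1: 0+96+2·3·2=108; k=2: 96+0+2·16·2=160 → min 108 | W₂..W₄: k=2: 0+416+3·16·13=1040; k=3: 96+0+3·2·13=174 → min 174 | W₃..W₅: k=3: 0+286+16·2·11=638; k=4: 416+0+16·13·11=2704 → min 638 | W₄..W₆: k=4: 0+2145+2·13·15=2535; k=5: 286+0+2·11·15=616 → min 616.
Length 4: W₁..W₄: k=1: 0+174+2·3·13=252; k=2: 96+416+2·16·13=928; k=3: 108+0+2·2·13=160 → min 160 | W₂..W₅: k=2: 0+638+3·16·11=1166; k=3: 96+286+3·2·11=448; k=4: 174+0+3·13·11=603 → min 448 | W₃..W₆: k=3: 0+616+16·2·15=1096; k=4: 416+2145+16·13·15=5681; k=5: 638+0+16·11·15=3278 → min 1096.
Length 5: W₁..W₅: k=1: 0+448+2·3·11=514; k=2: 96+638+2·16·11=1086; k=3: 108+286+2·2·11=438; k=4: 160+0+2·13·11=446 → min 438 | W₂..W₆: k=2: 0+1096+3·16·15=1816; k=3: 96+616+3·2·15=802; k=4: 174+2145+3·13·15=2904; k=5: 448+0+3·11·15=943 → min 802.
Top-level splits: k=1: (W₁..W₁)·(W₂..W₆) → 0+802+2·3·15 = 892; k=2: (W₁..W₂)·(W₃..W₆) → 96+1096+2·16·15 = 1672; k=3: (W₁..W₃)·(W₄..W₆) → 108+616+2·2·15 = 784; k=4: (W₁..W₄)·(W₅..W₆) → 160+2145+2·13·15 = 2695; k=5: (W₁..W₅)·(W₆..W₆) → 438+0+2·11·15 = 768.
Best split is after W₅, i.e. k = 5.

5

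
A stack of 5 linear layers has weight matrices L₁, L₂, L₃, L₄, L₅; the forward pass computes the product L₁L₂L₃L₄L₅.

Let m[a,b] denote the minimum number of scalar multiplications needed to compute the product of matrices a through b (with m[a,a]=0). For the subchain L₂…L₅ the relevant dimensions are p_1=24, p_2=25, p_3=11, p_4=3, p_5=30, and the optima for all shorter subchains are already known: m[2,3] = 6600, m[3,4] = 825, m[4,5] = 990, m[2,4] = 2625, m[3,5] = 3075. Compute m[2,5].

m[2,5] = min over k∈[2,4] of m[2,k]+m[k+1,5]+p_{1}·p_k·p_{5}.
k=2: 0 + 3075 + 24·25·30 = 21075; k=3: 6600 + 990 + 24·11·30 = 15510; k=4: 2625 + 0 + 24·3·30 = 4785.
Minimum: 4785 at k=4.

4785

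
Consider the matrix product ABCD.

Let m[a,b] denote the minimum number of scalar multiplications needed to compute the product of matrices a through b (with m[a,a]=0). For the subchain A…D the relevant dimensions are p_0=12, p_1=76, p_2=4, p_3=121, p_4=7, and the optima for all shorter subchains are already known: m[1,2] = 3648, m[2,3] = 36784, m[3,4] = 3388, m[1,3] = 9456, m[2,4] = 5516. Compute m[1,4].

7372

m[1,4] = min over k∈[1,3] of m[1,k]+m[k+1,4]+p_{0}·p_k·p_{4}.
k=1: 0 + 5516 + 12·76·7 = 11900; k=2: 3648 + 3388 + 12·4·7 = 7372; k=3: 9456 + 0 + 12·121·7 = 19620.
Minimum: 7372 at k=2.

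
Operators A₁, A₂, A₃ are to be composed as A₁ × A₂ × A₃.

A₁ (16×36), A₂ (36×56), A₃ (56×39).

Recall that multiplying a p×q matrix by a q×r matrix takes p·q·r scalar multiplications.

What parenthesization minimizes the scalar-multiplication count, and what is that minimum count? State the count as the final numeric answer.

67200

(A₁ × (A₂ × A₃)): cost 101088.
((A₁ × A₂) × A₃): cost 67200.
Optimal: ((A₁ × A₂) × A₃) with cost 67200.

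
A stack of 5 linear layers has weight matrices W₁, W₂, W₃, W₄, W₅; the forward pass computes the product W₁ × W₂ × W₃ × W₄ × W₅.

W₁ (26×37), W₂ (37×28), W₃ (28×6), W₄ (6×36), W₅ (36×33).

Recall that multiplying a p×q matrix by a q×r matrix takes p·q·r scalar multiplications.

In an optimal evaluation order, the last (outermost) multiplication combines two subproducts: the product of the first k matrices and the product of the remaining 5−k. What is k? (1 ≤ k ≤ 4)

3

Adjacent pairs: W₁W₂ = 26·37·28 = 26936; W₂W₃ = 37·28·6 = 6216; W₃W₄ = 28·6·36 = 6048; W₄W₅ = 6·36·33 = 7128.
Length 3: W₁..W₃: k=1: 0+6216+26·37·6=11988; k=2: 26936+0+26·28·6=31304 → min 11988 | W₂..W₄: k=2: 0+6048+37·28·36=43344; k=3: 6216+0+37·6·36=14208 → min 14208 | W₃..W₅: k=3: 0+7128+28·6·33=12672; k=4: 6048+0+28·36·33=39312 → min 12672.
Length 4: W₁..W₄: k=1: 0+14208+26·37·36=48840; k=2: 26936+6048+26·28·36=59192; k=3: 11988+0+26·6·36=17604 → min 17604 | W₂..W₅: k=2: 0+12672+37·28·33=46860; k=3: 6216+7128+37·6·33=20670; k=4: 14208+0+37·36·33=58164 → min 20670.
Top-level splits: k=1: (W₁..W₁)·(W₂..W₅) → 0+20670+26·37·33 = 52416; k=2: (W₁..W₂)·(W₃..W₅) → 26936+12672+26·28·33 = 63632; k=3: (W₁..W₃)·(W₄..W₅) → 11988+7128+26·6·33 = 24264; k=4: (W₁..W₄)·(W₅..W₅) → 17604+0+26·36·33 = 48492.
Best split is after W₃, i.e. k = 3.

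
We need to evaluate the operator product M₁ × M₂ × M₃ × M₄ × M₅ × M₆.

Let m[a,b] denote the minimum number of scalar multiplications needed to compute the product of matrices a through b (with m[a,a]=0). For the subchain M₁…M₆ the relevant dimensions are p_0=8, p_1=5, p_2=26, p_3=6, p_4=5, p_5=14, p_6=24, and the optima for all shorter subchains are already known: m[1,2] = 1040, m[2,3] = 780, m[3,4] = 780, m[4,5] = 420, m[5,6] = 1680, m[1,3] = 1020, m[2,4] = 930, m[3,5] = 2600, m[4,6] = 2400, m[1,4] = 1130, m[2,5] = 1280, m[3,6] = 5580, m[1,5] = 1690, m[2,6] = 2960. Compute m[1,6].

3770

m[1,6] = min over k∈[1,5] of m[1,k]+m[k+1,6]+p_{0}·p_k·p_{6}.
k=1: 0 + 2960 + 8·5·24 = 3920; k=2: 1040 + 5580 + 8·26·24 = 11612; k=3: 1020 + 2400 + 8·6·24 = 4572; k=4: 1130 + 1680 + 8·5·24 = 3770; k=5: 1690 + 0 + 8·14·24 = 4378.
Minimum: 3770 at k=4.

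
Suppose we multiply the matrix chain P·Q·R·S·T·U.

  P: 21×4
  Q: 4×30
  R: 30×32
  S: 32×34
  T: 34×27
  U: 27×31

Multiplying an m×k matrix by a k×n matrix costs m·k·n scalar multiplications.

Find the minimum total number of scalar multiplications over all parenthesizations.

17816

Adjacent pairs: PQ = 21·4·30 = 2520; QR = 4·30·32 = 3840; RS = 30·32·34 = 32640; ST = 32·34·27 = 29376; TU = 34·27·31 = 28458.
Length 3: P..R: k=1: 0+3840+21·4·32=6528; k=2: 2520+0+21·30·32=22680 → min 6528 | Q..S: k=2: 0+32640+4·30·34=36720; k=3: 3840+0+4·32·34=8192 → min 8192 | R..T: k=3: 0+29376+30·32·27=55296; k=4: 32640+0+30·34·27=60180 → min 55296 | S..U: k=4: 0+28458+32·34·31=62186; k=5: 29376+0+32·27·31=56160 → min 56160.
Length 4: P..S: k=1: 0+8192+21·4·34=11048; k=2: 2520+32640+21·30·34=56580; k=3: 6528+0+21·32·34=29376 → min 11048 | Q..T: k=2: 0+55296+4·30·27=58536; k=3: 3840+29376+4·32·27=36672; k=4: 8192+0+4·34·27=11864 → min 11864 | R..U: k=3: 0+56160+30·32·31=85920; k=4: 32640+28458+30·34·31=92718; k=5: 55296+0+30·27·31=80406 → min 80406.
Length 5: P..T: k=1: 0+11864+21·4·27=14132; k=2: 2520+55296+21·30·27=74826; k=3: 6528+29376+21·32·27=54048; k=4: 11048+0+21·34·27=30326 → min 14132 | Q..U: k=2: 0+80406+4·30·31=84126; k=3: 3840+56160+4·32·31=63968; k=4: 8192+28458+4·34·31=40866; k=5: 11864+0+4·27·31=15212 → min 15212.
Length 6: P..U: k=1: 0+15212+21·4·31=17816; k=2: 2520+80406+21·30·31=102456; k=3: 6528+56160+21·32·31=83520; k=4: 11048+28458+21·34·31=61640; k=5: 14132+0+21·27·31=31709 → min 17816.
Optimal order: (P·((((Q·R)·S)·T)·U)) with cost 17816.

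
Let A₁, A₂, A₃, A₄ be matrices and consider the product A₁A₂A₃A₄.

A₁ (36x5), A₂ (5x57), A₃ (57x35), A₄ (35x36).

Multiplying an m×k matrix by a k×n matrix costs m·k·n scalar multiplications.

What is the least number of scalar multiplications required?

22755

Adjacent pairs: A₁A₂ = 36·5·57 = 10260; A₂A₃ = 5·57·35 = 9975; A₃A₄ = 57·35·36 = 71820.
Length 3: A₁..A₃: k=1: 0+9975+36·5·35=16275; k=2: 10260+0+36·57·35=82080 → min 16275 | A₂..A₄: k=2: 0+71820+5·57·36=82080; k=3: 9975+0+5·35·36=16275 → min 16275.
Length 4: A₁..A₄: k=1: 0+16275+36·5·36=22755; k=2: 10260+71820+36·57·36=155952; k=3: 16275+0+36·35·36=61635 → min 22755.
Optimal order: (A₁((A₂A₃)A₄)) with cost 22755.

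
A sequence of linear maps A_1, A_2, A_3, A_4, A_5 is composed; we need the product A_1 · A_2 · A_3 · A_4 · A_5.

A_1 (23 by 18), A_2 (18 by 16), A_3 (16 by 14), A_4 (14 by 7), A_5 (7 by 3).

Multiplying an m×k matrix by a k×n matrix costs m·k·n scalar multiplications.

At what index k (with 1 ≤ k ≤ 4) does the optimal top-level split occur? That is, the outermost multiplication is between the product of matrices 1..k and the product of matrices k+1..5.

Adjacent pairs: A_1A_2 = 23·18·16 = 6624; A_2A_3 = 18·16·14 = 4032; A_3A_4 = 16·14·7 = 1568; A_4A_5 = 14·7·3 = 294.
Length 3: A_1..A_3: k=1: 0+4032+23·18·14=9828; k=2: 6624+0+23·16·14=11776 → min 9828 | A_2..A_4: k=2: 0+1568+18·16·7=3584; k=3: 4032+0+18·14·7=5796 → min 3584 | A_3..A_5: k=3: 0+294+16·14·3=966; k=4: 1568+0+16·7·3=1904 → min 966.
Length 4: A_1..A_4: k=1: 0+3584+23·18·7=6482; k=2: 6624+1568+23·16·7=10768; k=3: 9828+0+23·14·7=12082 → min 6482 | A_2..A_5: k=2: 0+966+18·16·3=1830; k=3: 4032+294+18·14·3=5082; k=4: 3584+0+18·7·3=3962 → min 1830.
Top-level splits: k=1: (A_1..A_1)·(A_2..A_5) → 0+1830+23·18·3 = 3072; k=2: (A_1..A_2)·(A_3..A_5) → 6624+966+23·16·3 = 8694; k=3: (A_1..A_3)·(A_4..A_5) → 9828+294+23·14·3 = 11088; k=4: (A_1..A_4)·(A_5..A_5) → 6482+0+23·7·3 = 6965.
Best split is after A_1, i.e. k = 1.

1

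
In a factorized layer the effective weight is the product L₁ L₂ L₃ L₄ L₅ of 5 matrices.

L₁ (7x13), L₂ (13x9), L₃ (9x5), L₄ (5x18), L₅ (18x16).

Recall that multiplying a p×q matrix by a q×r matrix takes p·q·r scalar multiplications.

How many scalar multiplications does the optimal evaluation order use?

3040

Adjacent pairs: L₁L₂ = 7·13·9 = 819; L₂L₃ = 13·9·5 = 585; L₃L₄ = 9·5·18 = 810; L₄L₅ = 5·18·16 = 1440.
Length 3: L₁..L₃: k=1: 0+585+7·13·5=1040; k=2: 819+0+7·9·5=1134 → min 1040 | L₂..L₄: k=2: 0+810+13·9·18=2916; k=3: 585+0+13·5·18=1755 → min 1755 | L₃..L₅: k=3: 0+1440+9·5·16=2160; k=4: 810+0+9·18·16=3402 → min 2160.
Length 4: L₁..L₄: k=1: 0+1755+7·13·18=3393; k=2: 819+810+7·9·18=2763; k=3: 1040+0+7·5·18=1670 → min 1670 | L₂..L₅: k=2: 0+2160+13·9·16=4032; k=3: 585+1440+13·5·16=3065; k=4: 1755+0+13·18·16=5499 → min 3065.
Length 5: L₁..L₅: k=1: 0+3065+7·13·16=4521; k=2: 819+2160+7·9·16=3987; k=3: 1040+1440+7·5·16=3040; k=4: 1670+0+7·18·16=3686 → min 3040.
Optimal order: ((L₁ (L₂ L₃)) (L₄ L₅)) with cost 3040.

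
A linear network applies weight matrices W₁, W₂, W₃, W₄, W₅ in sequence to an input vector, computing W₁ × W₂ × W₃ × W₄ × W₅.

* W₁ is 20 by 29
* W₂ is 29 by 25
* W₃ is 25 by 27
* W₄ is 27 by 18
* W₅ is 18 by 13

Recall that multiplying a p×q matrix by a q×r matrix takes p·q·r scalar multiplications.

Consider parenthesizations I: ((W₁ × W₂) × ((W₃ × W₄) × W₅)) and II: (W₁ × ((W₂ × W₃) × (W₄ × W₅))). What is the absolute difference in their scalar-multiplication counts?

4612

Order I = ((W₁ × W₂) × ((W₃ × W₄) × W₅)): (W₁ × W₂): 20×29 by 29×25 → 20×25, cost 20·29·25 = 14500; (W₃ × W₄): 25×27 by 27×18 → 25×18, cost 25·27·18 = 12150; ((W₃ × W₄) × W₅): 25×18 by 18×13 → 25×13, cost 25·18·13 = 5850; cumulative 18000; ((W₁ × W₂) × ((W₃ × W₄) × W₅)): 20×25 by 25×13 → 20×13, cost 20·25·13 = 6500; cumulative 39000. Total 39000.
Order II = (W₁ × ((W₂ × W₃) × (W₄ × W₅))): (W₂ × W₃): 29×25 by 25×27 → 29×27, cost 29·25·27 = 19575; (W₄ × W₅): 27×18 by 18×13 → 27×13, cost 27·18·13 = 6318; ((W₂ × W₃) × (W₄ × W₅)): 29×27 by 27×13 → 29×13, cost 29·27·13 = 10179; cumulative 36072; (W₁ × ((W₂ × W₃) × (W₄ × W₅))): 20×29 by 29×13 → 20×13, cost 20·29·13 = 7540; cumulative 43612. Total 43612.
Difference: |39000 − 43612| = 4612.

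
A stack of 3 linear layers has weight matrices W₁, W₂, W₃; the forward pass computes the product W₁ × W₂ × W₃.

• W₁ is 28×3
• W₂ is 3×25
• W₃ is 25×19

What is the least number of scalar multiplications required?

Order (W₁ × (W₂ × W₃)): (W₂ × W₃): 3×25 by 25×19 → 3×19, cost 3·25·19 = 1425; (W₁ × (W₂ × W₃)): 28×3 by 3×19 → 28×19, cost 28·3·19 = 1596; cumulative 3021. Total 3021.
Order ((W₁ × W₂) × W₃): (W₁ × W₂): 28×3 by 3×25 → 28×25, cost 28·3·25 = 2100; ((W₁ × W₂) × W₃): 28×25 by 25×19 → 28×19, cost 28·25·19 = 13300; cumulative 15400. Total 15400.
Minimum: 3021.

3021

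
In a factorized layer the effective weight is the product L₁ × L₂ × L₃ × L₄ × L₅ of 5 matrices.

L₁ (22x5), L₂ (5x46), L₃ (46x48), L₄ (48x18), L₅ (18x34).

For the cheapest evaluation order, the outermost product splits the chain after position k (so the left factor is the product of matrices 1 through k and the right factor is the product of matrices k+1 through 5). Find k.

1

Adjacent pairs: L₁L₂ = 22·5·46 = 5060; L₂L₃ = 5·46·48 = 11040; L₃L₄ = 46·48·18 = 39744; L₄L₅ = 48·18·34 = 29376.
Length 3: L₁..L₃: k=1: 0+11040+22·5·48=16320; k=2: 5060+0+22·46·48=53636 → min 16320 | L₂..L₄: k=2: 0+39744+5·46·18=43884; k=3: 11040+0+5·48·18=15360 → min 15360 | L₃..L₅: k=3: 0+29376+46·48·34=104448; k=4: 39744+0+46·18·34=67896 → min 67896.
Length 4: L₁..L₄: k=1: 0+15360+22·5·18=17340; k=2: 5060+39744+22·46·18=63020; k=3: 16320+0+22·48·18=35328 → min 17340 | L₂..L₅: k=2: 0+67896+5·46·34=75716; k=3: 11040+29376+5·48·34=48576; k=4: 15360+0+5·18·34=18420 → min 18420.
Top-level splits: k=1: (L₁..L₁)·(L₂..L₅) → 0+18420+22·5·34 = 22160; k=2: (L₁..L₂)·(L₃..L₅) → 5060+67896+22·46·34 = 107364; k=3: (L₁..L₃)·(L₄..L₅) → 16320+29376+22·48·34 = 81600; k=4: (L₁..L₄)·(L₅..L₅) → 17340+0+22·18·34 = 30804.
Best split is after L₁, i.e. k = 1.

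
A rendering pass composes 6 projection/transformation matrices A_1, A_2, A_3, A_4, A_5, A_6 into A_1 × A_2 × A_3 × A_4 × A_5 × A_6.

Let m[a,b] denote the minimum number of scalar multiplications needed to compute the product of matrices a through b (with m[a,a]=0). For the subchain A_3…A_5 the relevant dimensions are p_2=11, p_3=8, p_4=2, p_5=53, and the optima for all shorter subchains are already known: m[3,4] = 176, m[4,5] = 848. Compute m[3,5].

1342

m[3,5] = min over k∈[3,4] of m[3,k]+m[k+1,5]+p_{2}·p_k·p_{5}.
k=3: 0 + 848 + 11·8·53 = 5512; k=4: 176 + 0 + 11·2·53 = 1342.
Minimum: 1342 at k=4.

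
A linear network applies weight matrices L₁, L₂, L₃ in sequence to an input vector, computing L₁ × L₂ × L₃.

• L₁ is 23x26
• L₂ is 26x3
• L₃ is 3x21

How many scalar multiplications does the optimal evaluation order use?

3243

Order (L₁ × (L₂ × L₃)): (L₂ × L₃): 26×3 by 3×21 → 26×21, cost 26·3·21 = 1638; (L₁ × (L₂ × L₃)): 23×26 by 26×21 → 23×21, cost 23·26·21 = 12558; cumulative 14196. Total 14196.
Order ((L₁ × L₂) × L₃): (L₁ × L₂): 23×26 by 26×3 → 23×3, cost 23·26·3 = 1794; ((L₁ × L₂) × L₃): 23×3 by 3×21 → 23×21, cost 23·3·21 = 1449; cumulative 3243. Total 3243.
Minimum: 3243.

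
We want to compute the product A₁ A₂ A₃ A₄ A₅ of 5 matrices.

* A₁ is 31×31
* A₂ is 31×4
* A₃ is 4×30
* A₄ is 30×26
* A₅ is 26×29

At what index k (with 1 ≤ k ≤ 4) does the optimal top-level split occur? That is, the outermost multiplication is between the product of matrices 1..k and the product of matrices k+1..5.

Adjacent pairs: A₁A₂ = 31·31·4 = 3844; A₂A₃ = 31·4·30 = 3720; A₃A₄ = 4·30·26 = 3120; A₄A₅ = 30·26·29 = 22620.
Length 3: A₁..A₃: k=1: 0+3720+31·31·30=32550; k=2: 3844+0+31·4·30=7564 → min 7564 | A₂..A₄: k=2: 0+3120+31·4·26=6344; k=3: 3720+0+31·30·26=27900 → min 6344 | A₃..A₅: k=3: 0+22620+4·30·29=26100; k=4: 3120+0+4·26·29=6136 → min 6136.
Length 4: A₁..A₄: k=1: 0+6344+31·31·26=31330; k=2: 3844+3120+31·4·26=10188; k=3: 7564+0+31·30·26=31744 → min 10188 | A₂..A₅: k=2: 0+6136+31·4·29=9732; k=3: 3720+22620+31·30·29=53310; k=4: 6344+0+31·26·29=29718 → min 9732.
Top-level splits: k=1: (A₁..A₁)·(A₂..A₅) → 0+9732+31·31·29 = 37601; k=2: (A₁..A₂)·(A₃..A₅) → 3844+6136+31·4·29 = 13576; k=3: (A₁..A₃)·(A₄..A₅) → 7564+22620+31·30·29 = 57154; k=4: (A₁..A₄)·(A₅..A₅) → 10188+0+31·26·29 = 33562.
Best split is after A₂, i.e. k = 2.

2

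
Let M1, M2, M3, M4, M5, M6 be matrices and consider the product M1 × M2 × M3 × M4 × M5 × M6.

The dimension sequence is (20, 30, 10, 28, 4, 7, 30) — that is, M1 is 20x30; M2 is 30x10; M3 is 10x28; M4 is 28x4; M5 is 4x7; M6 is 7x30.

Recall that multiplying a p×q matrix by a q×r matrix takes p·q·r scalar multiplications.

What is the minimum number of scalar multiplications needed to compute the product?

Adjacent pairs: M1M2 = 20·30·10 = 6000; M2M3 = 30·10·28 = 8400; M3M4 = 10·28·4 = 1120; M4M5 = 28·4·7 = 784; M5M6 = 4·7·30 = 840.
Length 3: M1..M3: k=1: 0+8400+20·30·28=25200; k=2: 6000+0+20·10·28=11600 → min 11600 | M2..M4: k=2: 0+1120+30·10·4=2320; k=3: 8400+0+30·28·4=11760 → min 2320 | M3..M5: k=3: 0+784+10·28·7=2744; k=4: 1120+0+10·4·7=1400 → min 1400 | M4..M6: k=4: 0+840+28·4·30=4200; k=5: 784+0+28·7·30=6664 → min 4200.
Length 4: M1..M4: k=1: 0+2320+20·30·4=4720; k=2: 6000+1120+20·10·4=7920; k=3: 11600+0+20·28·4=13840 → min 4720 | M2..M5: k=2: 0+1400+30·10·7=3500; k=3: 8400+784+30·28·7=15064; k=4: 2320+0+30·4·7=3160 → min 3160 | M3..M6: k=3: 0+4200+10·28·30=12600; k=4: 1120+840+10·4·30=3160; k=5: 1400+0+10·7·30=3500 → min 3160.
Length 5: M1..M5: k=1: 0+3160+20·30·7=7360; k=2: 6000+1400+20·10·7=8800; k=3: 11600+784+20·28·7=16304; k=4: 4720+0+20·4·7=5280 → min 5280 | M2..M6: k=2: 0+3160+30·10·30=12160; k=3: 8400+4200+30·28·30=37800; k=4: 2320+840+30·4·30=6760; k=5: 3160+0+30·7·30=9460 → min 6760.
Length 6: M1..M6: k=1: 0+6760+20·30·30=24760; k=2: 6000+3160+20·10·30=15160; k=3: 11600+4200+20·28·30=32600; k=4: 4720+840+20·4·30=7960; k=5: 5280+0+20·7·30=9480 → min 7960.
Optimal order: ((M1 × (M2 × (M3 × M4))) × (M5 × M6)) with cost 7960.

7960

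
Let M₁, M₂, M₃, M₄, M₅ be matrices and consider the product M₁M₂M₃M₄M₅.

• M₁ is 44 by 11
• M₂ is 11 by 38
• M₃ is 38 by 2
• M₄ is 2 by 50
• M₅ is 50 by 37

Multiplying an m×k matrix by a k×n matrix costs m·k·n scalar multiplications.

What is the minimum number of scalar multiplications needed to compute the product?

8760

Adjacent pairs: M₁M₂ = 44·11·38 = 18392; M₂M₃ = 11·38·2 = 836; M₃M₄ = 38·2·50 = 3800; M₄M₅ = 2·50·37 = 3700.
Length 3: M₁..M₃: k=1: 0+836+44·11·2=1804; k=2: 18392+0+44·38·2=21736 → min 1804 | M₂..M₄: k=2: 0+3800+11·38·50=24700; k=3: 836+0+11·2·50=1936 → min 1936 | M₃..M₅: k=3: 0+3700+38·2·37=6512; k=4: 3800+0+38·50·37=74100 → min 6512.
Length 4: M₁..M₄: k=1: 0+1936+44·11·50=26136; k=2: 18392+3800+44·38·50=105792; k=3: 1804+0+44·2·50=6204 → min 6204 | M₂..M₅: k=2: 0+6512+11·38·37=21978; k=3: 836+3700+11·2·37=5350; k=4: 1936+0+11·50·37=22286 → min 5350.
Length 5: M₁..M₅: k=1: 0+5350+44·11·37=23258; k=2: 18392+6512+44·38·37=86768; k=3: 1804+3700+44·2·37=8760; k=4: 6204+0+44·50·37=87604 → min 8760.
Optimal order: ((M₁(M₂M₃))(M₄M₅)) with cost 8760.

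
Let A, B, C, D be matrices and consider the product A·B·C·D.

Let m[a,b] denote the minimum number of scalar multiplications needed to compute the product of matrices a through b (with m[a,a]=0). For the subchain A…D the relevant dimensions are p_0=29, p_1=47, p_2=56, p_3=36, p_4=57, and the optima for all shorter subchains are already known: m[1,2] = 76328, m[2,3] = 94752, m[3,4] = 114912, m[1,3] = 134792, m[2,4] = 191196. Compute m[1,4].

m[1,4] = min over k∈[1,3] of m[1,k]+m[k+1,4]+p_{0}·p_k·p_{4}.
k=1: 0 + 191196 + 29·47·57 = 268887; k=2: 76328 + 114912 + 29·56·57 = 283808; k=3: 134792 + 0 + 29·36·57 = 194300.
Minimum: 194300 at k=3.

194300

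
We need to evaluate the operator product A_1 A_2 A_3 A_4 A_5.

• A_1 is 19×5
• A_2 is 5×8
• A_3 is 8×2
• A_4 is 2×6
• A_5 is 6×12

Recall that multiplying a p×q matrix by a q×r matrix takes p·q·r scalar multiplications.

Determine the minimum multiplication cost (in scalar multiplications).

870

Adjacent pairs: A_1A_2 = 19·5·8 = 760; A_2A_3 = 5·8·2 = 80; A_3A_4 = 8·2·6 = 96; A_4A_5 = 2·6·12 = 144.
Length 3: A_1..A_3: k=1: 0+80+19·5·2=270; k=2: 760+0+19·8·2=1064 → min 270 | A_2..A_4: k=2: 0+96+5·8·6=336; k=3: 80+0+5·2·6=140 → min 140 | A_3..A_5: k=3: 0+144+8·2·12=336; k=4: 96+0+8·6·12=672 → min 336.
Length 4: A_1..A_4: k=1: 0+140+19·5·6=710; k=2: 760+96+19·8·6=1768; k=3: 270+0+19·2·6=498 → min 498 | A_2..A_5: k=2: 0+336+5·8·12=816; k=3: 80+144+5·2·12=344; k=4: 140+0+5·6·12=500 → min 344.
Length 5: A_1..A_5: k=1: 0+344+19·5·12=1484; k=2: 760+336+19·8·12=2920; k=3: 270+144+19·2·12=870; k=4: 498+0+19·6·12=1866 → min 870.
Optimal order: ((A_1 (A_2 A_3)) (A_4 A_5)) with cost 870.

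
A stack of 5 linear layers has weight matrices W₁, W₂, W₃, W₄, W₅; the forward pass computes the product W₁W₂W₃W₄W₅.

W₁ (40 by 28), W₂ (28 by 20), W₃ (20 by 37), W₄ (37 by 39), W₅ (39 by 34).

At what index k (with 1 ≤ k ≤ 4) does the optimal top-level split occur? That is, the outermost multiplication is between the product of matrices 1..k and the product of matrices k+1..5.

Adjacent pairs: W₁W₂ = 40·28·20 = 22400; W₂W₃ = 28·20·37 = 20720; W₃W₄ = 20·37·39 = 28860; W₄W₅ = 37·39·34 = 49062.
Length 3: W₁..W₃: k=1: 0+20720+40·28·37=62160; k=2: 22400+0+40·20·37=52000 → min 52000 | W₂..W₄: k=2: 0+28860+28·20·39=50700; k=3: 20720+0+28·37·39=61124 → min 50700 | W₃..W₅: k=3: 0+49062+20·37·34=74222; k=4: 28860+0+20·39·34=55380 → min 55380.
Length 4: W₁..W₄: k=1: 0+50700+40·28·39=94380; k=2: 22400+28860+40·20·39=82460; k=3: 52000+0+40·37·39=109720 → min 82460 | W₂..W₅: k=2: 0+55380+28·20·34=74420; k=3: 20720+49062+28·37·34=105006; k=4: 50700+0+28·39·34=87828 → min 74420.
Top-level splits: k=1: (W₁..W₁)·(W₂..W₅) → 0+74420+40·28·34 = 112500; k=2: (W₁..W₂)·(W₃..W₅) → 22400+55380+40·20·34 = 104980; k=3: (W₁..W₃)·(W₄..W₅) → 52000+49062+40·37·34 = 151382; k=4: (W₁..W₄)·(W₅..W₅) → 82460+0+40·39·34 = 135500.
Best split is after W₂, i.e. k = 2.

2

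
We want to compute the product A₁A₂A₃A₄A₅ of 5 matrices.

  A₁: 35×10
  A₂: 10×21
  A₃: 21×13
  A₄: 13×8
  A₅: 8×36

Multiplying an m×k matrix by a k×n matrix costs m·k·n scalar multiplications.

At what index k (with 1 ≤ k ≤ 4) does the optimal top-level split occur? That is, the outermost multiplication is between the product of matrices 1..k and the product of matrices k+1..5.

4

Adjacent pairs: A₁A₂ = 35·10·21 = 7350; A₂A₃ = 10·21·13 = 2730; A₃A₄ = 21·13·8 = 2184; A₄A₅ = 13·8·36 = 3744.
Length 3: A₁..A₃: k=1: 0+2730+35·10·13=7280; k=2: 7350+0+35·21·13=16905 → min 7280 | A₂..A₄: k=2: 0+2184+10·21·8=3864; k=3: 2730+0+10·13·8=3770 → min 3770 | A₃..A₅: k=3: 0+3744+21·13·36=13572; k=4: 2184+0+21·8·36=8232 → min 8232.
Length 4: A₁..A₄: k=1: 0+3770+35·10·8=6570; k=2: 7350+2184+35·21·8=15414; k=3: 7280+0+35·13·8=10920 → min 6570 | A₂..A₅: k=2: 0+8232+10·21·36=15792; k=3: 2730+3744+10·13·36=11154; k=4: 3770+0+10·8·36=6650 → min 6650.
Top-level splits: k=1: (A₁..A₁)·(A₂..A₅) → 0+6650+35·10·36 = 19250; k=2: (A₁..A₂)·(A₃..A₅) → 7350+8232+35·21·36 = 42042; k=3: (A₁..A₃)·(A₄..A₅) → 7280+3744+35·13·36 = 27404; k=4: (A₁..A₄)·(A₅..A₅) → 6570+0+35·8·36 = 16650.
Best split is after A₄, i.e. k = 4.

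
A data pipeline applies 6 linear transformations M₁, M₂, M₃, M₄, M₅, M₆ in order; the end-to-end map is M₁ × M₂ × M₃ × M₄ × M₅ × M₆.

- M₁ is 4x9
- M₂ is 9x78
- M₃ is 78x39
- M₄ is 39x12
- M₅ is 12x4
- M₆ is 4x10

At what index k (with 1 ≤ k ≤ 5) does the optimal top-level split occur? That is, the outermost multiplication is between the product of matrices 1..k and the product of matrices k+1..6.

Adjacent pairs: M₁M₂ = 4·9·78 = 2808; M₂M₃ = 9·78·39 = 27378; M₃M₄ = 78·39·12 = 36504; M₄M₅ = 39·12·4 = 1872; M₅M₆ = 12·4·10 = 480.
Length 3: M₁..M₃: k=1: 0+27378+4·9·39=28782; k=2: 2808+0+4·78·39=14976 → min 14976 | M₂..M₄: k=2: 0+36504+9·78·12=44928; k=3: 27378+0+9·39·12=31590 → min 31590 | M₃..M₅: k=3: 0+1872+78·39·4=14040; k=4: 36504+0+78·12·4=40248 → min 14040 | M₄..M₆: k=4: 0+480+39·12·10=5160; k=5: 1872+0+39·4·10=3432 → min 3432.
Length 4: M₁..M₄: k=1: 0+31590+4·9·12=32022; k=2: 2808+36504+4·78·12=43056; k=3: 14976+0+4·39·12=16848 → min 16848 | M₂..M₅: k=2: 0+14040+9·78·4=16848; k=3: 27378+1872+9·39·4=30654; k=4: 31590+0+9·12·4=32022 → min 16848 | M₃..M₆: k=3: 0+3432+78·39·10=33852; k=4: 36504+480+78·12·10=46344; k=5: 14040+0+78·4·10=17160 → min 17160.
Length 5: M₁..M₅: k=1: 0+16848+4·9·4=16992; k=2: 2808+14040+4·78·4=18096; k=3: 14976+1872+4·39·4=17472; k=4: 16848+0+4·12·4=17040 → min 16992 | M₂..M₆: k=2: 0+17160+9·78·10=24180; k=3: 27378+3432+9·39·10=34320; k=4: 31590+480+9·12·10=33150; k=5: 16848+0+9·4·10=17208 → min 17208.
Top-level splits: k=1: (M₁..M₁)·(M₂..M₆) → 0+17208+4·9·10 = 17568; k=2: (M₁..M₂)·(M₃..M₆) → 2808+17160+4·78·10 = 23088; k=3: (M₁..M₃)·(M₄..M₆) → 14976+3432+4·39·10 = 19968; k=4: (M₁..M₄)·(M₅..M₆) → 16848+480+4·12·10 = 17808; k=5: (M₁..M₅)·(M₆..M₆) → 16992+0+4·4·10 = 17152.
Best split is after M₅, i.e. k = 5.

5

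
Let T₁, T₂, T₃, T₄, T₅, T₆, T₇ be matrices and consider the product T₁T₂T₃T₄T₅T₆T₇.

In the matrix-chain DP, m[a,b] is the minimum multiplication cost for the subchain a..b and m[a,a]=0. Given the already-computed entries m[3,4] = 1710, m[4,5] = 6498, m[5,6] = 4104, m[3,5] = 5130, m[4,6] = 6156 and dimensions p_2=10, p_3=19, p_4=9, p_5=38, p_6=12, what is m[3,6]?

m[3,6] = min over k∈[3,5] of m[3,k]+m[k+1,6]+p_{2}·p_k·p_{6}.
k=3: 0 + 6156 + 10·19·12 = 8436; k=4: 1710 + 4104 + 10·9·12 = 6894; k=5: 5130 + 0 + 10·38·12 = 9690.
Minimum: 6894 at k=4.

6894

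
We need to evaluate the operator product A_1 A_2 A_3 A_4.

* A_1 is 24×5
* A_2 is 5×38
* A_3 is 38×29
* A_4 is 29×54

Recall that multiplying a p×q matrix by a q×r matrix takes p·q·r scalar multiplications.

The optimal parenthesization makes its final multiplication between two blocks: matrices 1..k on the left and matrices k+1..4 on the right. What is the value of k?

1

Adjacent pairs: A_1A_2 = 24·5·38 = 4560; A_2A_3 = 5·38·29 = 5510; A_3A_4 = 38·29·54 = 59508.
Length 3: A_1..A_3: k=1: 0+5510+24·5·29=8990; k=2: 4560+0+24·38·29=31008 → min 8990 | A_2..A_4: k=2: 0+59508+5·38·54=69768; k=3: 5510+0+5·29·54=13340 → min 13340.
Top-level splits: k=1: (A_1..A_1)·(A_2..A_4) → 0+13340+24·5·54 = 19820; k=2: (A_1..A_2)·(A_3..A_4) → 4560+59508+24·38·54 = 113316; k=3: (A_1..A_3)·(A_4..A_4) → 8990+0+24·29·54 = 46574.
Best split is after A_1, i.e. k = 1.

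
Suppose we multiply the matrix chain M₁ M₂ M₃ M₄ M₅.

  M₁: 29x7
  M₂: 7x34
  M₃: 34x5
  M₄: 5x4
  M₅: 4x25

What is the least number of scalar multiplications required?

Adjacent pairs: M₁M₂ = 29·7·34 = 6902; M₂M₃ = 7·34·5 = 1190; M₃M₄ = 34·5·4 = 680; M₄M₅ = 5·4·25 = 500.
Length 3: M₁..M₃: k=1: 0+1190+29·7·5=2205; k=2: 6902+0+29·34·5=11832 → min 2205 | M₂..M₄: k=2: 0+680+7·34·4=1632; k=3: 1190+0+7·5·4=1330 → min 1330 | M₃..M₅: k=3: 0+500+34·5·25=4750; k=4: 680+0+34·4·25=4080 → min 4080.
Length 4: M₁..M₄: k=1: 0+1330+29·7·4=2142; k=2: 6902+680+29·34·4=11526; k=3: 2205+0+29·5·4=2785 → min 2142 | M₂..M₅: k=2: 0+4080+7·34·25=10030; k=3: 1190+500+7·5·25=2565; k=4: 1330+0+7·4·25=2030 → min 2030.
Length 5: M₁..M₅: k=1: 0+2030+29·7·25=7105; k=2: 6902+4080+29·34·25=35632; k=3: 2205+500+29·5·25=6330; k=4: 2142+0+29·4·25=5042 → min 5042.
Optimal order: ((M₁ ((M₂ M₃) M₄)) M₅) with cost 5042.

5042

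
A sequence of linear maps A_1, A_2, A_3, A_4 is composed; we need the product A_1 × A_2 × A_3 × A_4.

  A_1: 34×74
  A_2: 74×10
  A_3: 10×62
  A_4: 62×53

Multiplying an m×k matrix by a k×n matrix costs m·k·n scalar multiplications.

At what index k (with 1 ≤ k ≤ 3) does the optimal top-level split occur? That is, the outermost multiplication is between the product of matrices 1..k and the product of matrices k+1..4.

2

Adjacent pairs: A_1A_2 = 34·74·10 = 25160; A_2A_3 = 74·10·62 = 45880; A_3A_4 = 10·62·53 = 32860.
Length 3: A_1..A_3: k=1: 0+45880+34·74·62=201872; k=2: 25160+0+34·10·62=46240 → min 46240 | A_2..A_4: k=2: 0+32860+74·10·53=72080; k=3: 45880+0+74·62·53=289044 → min 72080.
Top-level splits: k=1: (A_1..A_1)·(A_2..A_4) → 0+72080+34·74·53 = 205428; k=2: (A_1..A_2)·(A_3..A_4) → 25160+32860+34·10·53 = 76040; k=3: (A_1..A_3)·(A_4..A_4) → 46240+0+34·62·53 = 157964.
Best split is after A_2, i.e. k = 2.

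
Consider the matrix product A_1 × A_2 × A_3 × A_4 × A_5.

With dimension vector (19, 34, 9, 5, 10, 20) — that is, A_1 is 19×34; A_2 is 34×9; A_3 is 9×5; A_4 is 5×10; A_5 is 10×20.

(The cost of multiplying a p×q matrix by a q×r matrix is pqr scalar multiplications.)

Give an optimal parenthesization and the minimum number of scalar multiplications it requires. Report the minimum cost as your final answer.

Adjacent pairs: A_1A_2 = 19·34·9 = 5814; A_2A_3 = 34·9·5 = 1530; A_3A_4 = 9·5·10 = 450; A_4A_5 = 5·10·20 = 1000.
Length 3: A_1..A_3: k=1: 0+1530+19·34·5=4760; k=2: 5814+0+19·9·5=6669 → min 4760 | A_2..A_4: k=2: 0+450+34·9·10=3510; k=3: 1530+0+34·5·10=3230 → min 3230 | A_3..A_5: k=3: 0+1000+9·5·20=1900; k=4: 450+0+9·10·20=2250 → min 1900.
Length 4: A_1..A_4: k=1: 0+3230+19·34·10=9690; k=2: 5814+450+19·9·10=7974; k=3: 4760+0+19·5·10=5710 → min 5710 | A_2..A_5: k=2: 0+1900+34·9·20=8020; k=3: 1530+1000+34·5·20=5930; k=4: 3230+0+34·10·20=10030 → min 5930.
Length 5: A_1..A_5: k=1: 0+5930+19·34·20=18850; k=2: 5814+1900+19·9·20=11134; k=3: 4760+1000+19·5·20=7660; k=4: 5710+0+19·10·20=9510 → min 7660.
Optimal parenthesization: ((A_1 × (A_2 × A_3)) × (A_4 × A_5)) with cost 7660.

7660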